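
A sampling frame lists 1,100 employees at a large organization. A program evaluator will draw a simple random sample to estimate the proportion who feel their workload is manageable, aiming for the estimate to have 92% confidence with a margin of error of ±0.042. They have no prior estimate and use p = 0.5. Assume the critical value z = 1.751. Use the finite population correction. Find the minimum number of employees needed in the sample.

Unadjusted: n₀ = 1.751² × 0.50 × 0.50 / 0.042² ≈ 434.52, so n₀ = 435.
Finite population correction with N = 1,100: n = n₀ / (1 + (n₀−1)/N) = 435 / (1 + 434/1100) = 435 / 1.3945 ≈ 311.93.
Rounding up, n = 312.

312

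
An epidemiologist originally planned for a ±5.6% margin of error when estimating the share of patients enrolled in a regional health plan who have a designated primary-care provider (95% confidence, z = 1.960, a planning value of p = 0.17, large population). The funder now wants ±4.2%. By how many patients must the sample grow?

135

At ±5.6%: n = 1.960² × 0.1411 / 0.056² ≈ 172.85 → 173.
At ±4.2%: n = 1.960² × 0.1411 / 0.042² ≈ 307.28 → 308.
Additional respondents: 308 − 173 = 135.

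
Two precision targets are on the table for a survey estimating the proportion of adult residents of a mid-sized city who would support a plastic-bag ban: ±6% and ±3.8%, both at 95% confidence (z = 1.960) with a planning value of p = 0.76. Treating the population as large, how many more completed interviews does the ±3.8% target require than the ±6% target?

At ±6%: n = 1.960² × 0.1824 / 0.060² ≈ 194.64 → 195.
At ±3.8%: n = 1.960² × 0.1824 / 0.038² ≈ 485.25 → 486.
Additional respondents: 486 − 195 = 291.

291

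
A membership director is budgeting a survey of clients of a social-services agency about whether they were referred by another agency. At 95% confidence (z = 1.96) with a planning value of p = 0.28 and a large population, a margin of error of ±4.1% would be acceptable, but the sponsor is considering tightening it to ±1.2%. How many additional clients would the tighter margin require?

At ±4.1%: n = 1.96² × 0.2016 / 0.041² ≈ 460.72 → 461.
At ±1.2%: n = 1.96² × 0.2016 / 0.012² ≈ 5378.24 → 5379.
Additional respondents: 5379 − 461 = 4918.

4918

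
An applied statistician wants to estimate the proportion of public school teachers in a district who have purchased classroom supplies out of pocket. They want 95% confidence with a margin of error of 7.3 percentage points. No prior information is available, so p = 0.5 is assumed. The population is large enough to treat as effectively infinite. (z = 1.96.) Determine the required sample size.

With p = 0.5, p(1−p) = 0.25.
n = z²·p(1−p)/E² = 1.96² × 0.2500 / 0.073² = 3.8416 × 0.2500 / 0.005329 ≈ 180.22.
Rounding up gives n = 181.

181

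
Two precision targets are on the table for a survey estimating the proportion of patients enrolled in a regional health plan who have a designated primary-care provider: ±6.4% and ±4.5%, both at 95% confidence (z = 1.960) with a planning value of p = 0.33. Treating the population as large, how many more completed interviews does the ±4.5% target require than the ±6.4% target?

At ±6.4%: n = 1.960² × 0.2211 / 0.064² ≈ 207.37 → 208.
At ±4.5%: n = 1.960² × 0.2211 / 0.045² ≈ 419.45 → 420.
Additional respondents: 420 − 208 = 212.

212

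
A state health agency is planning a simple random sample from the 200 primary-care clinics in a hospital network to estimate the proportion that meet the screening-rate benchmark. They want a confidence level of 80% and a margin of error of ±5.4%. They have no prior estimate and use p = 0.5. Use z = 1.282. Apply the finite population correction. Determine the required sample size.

Unadjusted: n₀ = 1.282² × 0.50 × 0.50 / 0.054² ≈ 140.91, so n₀ = 141.
Finite population correction with N = 200: n = n₀ / (1 + (n₀−1)/N) = 141 / (1 + 140/200) = 141 / 1.7000 ≈ 82.94.
Rounding up, n = 83.

83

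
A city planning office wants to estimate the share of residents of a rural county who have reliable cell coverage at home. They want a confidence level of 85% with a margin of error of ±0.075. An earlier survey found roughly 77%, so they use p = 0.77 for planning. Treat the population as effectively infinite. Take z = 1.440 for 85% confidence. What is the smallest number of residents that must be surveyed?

66

With p = 0.77, p(1−p) = 0.1771.
n = z²·p(1−p)/E² = 1.440² × 0.1771 / 0.075² = 2.0736 × 0.1771 / 0.005625 ≈ 65.29.
Rounding up gives n = 66.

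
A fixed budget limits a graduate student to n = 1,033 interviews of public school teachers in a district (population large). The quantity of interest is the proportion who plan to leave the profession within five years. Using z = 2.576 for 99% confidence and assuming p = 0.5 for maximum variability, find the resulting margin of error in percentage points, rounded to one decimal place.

SE(p̂) = √[p(1−p)/n] = √[0.2500/1033] = 0.01556.
E = z × SE = 2.576 × 0.01556 = 0.04007, or 4.0 percentage points.

4.0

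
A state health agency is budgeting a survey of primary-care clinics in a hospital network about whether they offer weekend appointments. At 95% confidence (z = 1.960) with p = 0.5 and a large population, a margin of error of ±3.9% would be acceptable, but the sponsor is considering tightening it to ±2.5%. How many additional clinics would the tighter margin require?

At ±3.9%: n = 1.960² × 0.2500 / 0.039² ≈ 631.43 → 632.
At ±2.5%: n = 1.960² × 0.2500 / 0.025² ≈ 1536.64 → 1537.
Additional respondents: 1537 − 632 = 905.

905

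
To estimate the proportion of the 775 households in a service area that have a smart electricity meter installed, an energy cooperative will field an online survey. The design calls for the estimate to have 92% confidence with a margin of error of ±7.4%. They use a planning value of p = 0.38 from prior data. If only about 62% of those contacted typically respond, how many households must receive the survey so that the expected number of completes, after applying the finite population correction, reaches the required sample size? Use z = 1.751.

183

Completed interviews needed (unadjusted): n₀ = 1.751² × 0.2356 / 0.074² ≈ 131.91 → 132.
FPC for N = 775: n = 132 / (1 + 131/775) = 132 / 1.1690 ≈ 112.91 → 113.
At a 62% response rate, contacts needed = 113 / 0.62 ≈ 182.26 → 183.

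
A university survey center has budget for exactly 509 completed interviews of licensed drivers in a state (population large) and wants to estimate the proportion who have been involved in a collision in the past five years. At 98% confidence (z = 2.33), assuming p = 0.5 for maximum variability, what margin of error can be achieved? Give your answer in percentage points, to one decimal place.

5.2

SE(p̂) = √[p(1−p)/n] = √[0.2500/509] = 0.02216.
E = z × SE = 2.33 × 0.02216 = 0.05164, or 5.2 percentage points.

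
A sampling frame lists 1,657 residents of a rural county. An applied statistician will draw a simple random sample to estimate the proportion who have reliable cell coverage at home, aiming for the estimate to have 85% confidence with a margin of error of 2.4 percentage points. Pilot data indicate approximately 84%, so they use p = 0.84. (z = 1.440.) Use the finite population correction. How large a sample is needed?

Unadjusted: n₀ = 1.440² × 0.84 × 0.16 / 0.024² ≈ 483.84, so n₀ = 484.
Finite population correction with N = 1,657: n = n₀ / (1 + (n₀−1)/N) = 484 / (1 + 483/1657) = 484 / 1.2915 ≈ 374.76.
Rounding up, n = 375.

375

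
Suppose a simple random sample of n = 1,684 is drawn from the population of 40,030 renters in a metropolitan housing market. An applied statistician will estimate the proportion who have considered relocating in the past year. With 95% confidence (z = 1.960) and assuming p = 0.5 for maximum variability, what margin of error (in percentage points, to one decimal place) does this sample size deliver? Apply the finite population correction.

Finite-population factor: (N−n)/(N−1) = (40030−1684)/(40030−1) = 0.9580.
SE(p̂) = √[p(1−p)/n · (N−n)/(N−1)] = √[0.2500/1684 × 0.9580] = 0.01193.
E = z × SE = 1.960 × 0.01193 = 0.02337 ≈ 2.3 percentage points.

2.3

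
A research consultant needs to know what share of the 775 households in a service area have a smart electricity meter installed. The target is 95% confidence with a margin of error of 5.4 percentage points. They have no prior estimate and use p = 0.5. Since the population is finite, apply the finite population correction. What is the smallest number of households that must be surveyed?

232

For 95% confidence, z = 1.96.
Unadjusted: n₀ = 1.96² × 0.50 × 0.50 / 0.054² ≈ 329.36, so n₀ = 330.
Finite population correction with N = 775: n = n₀ / (1 + (n₀−1)/N) = 330 / (1 + 329/775) = 330 / 1.4245 ≈ 231.66.
Rounding up, n = 232.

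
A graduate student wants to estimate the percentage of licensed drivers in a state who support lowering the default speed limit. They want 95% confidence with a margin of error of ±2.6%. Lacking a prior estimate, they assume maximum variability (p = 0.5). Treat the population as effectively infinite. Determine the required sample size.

For 95% confidence, z = 1.960.
With p = 0.5, p(1−p) = 0.25.
n = z²·p(1−p)/E² = 1.960² × 0.2500 / 0.026² = 3.8416 × 0.2500 / 0.000676 ≈ 1420.71.
Rounding up gives n = 1421.

1421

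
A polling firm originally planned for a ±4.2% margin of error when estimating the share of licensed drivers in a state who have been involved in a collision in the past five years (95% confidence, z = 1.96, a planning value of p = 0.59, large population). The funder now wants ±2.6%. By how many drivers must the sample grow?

At ±4.2%: n = 1.96² × 0.2419 / 0.042² ≈ 526.80 → 527.
At ±2.6%: n = 1.96² × 0.2419 / 0.026² ≈ 1374.68 → 1375.
Additional respondents: 1375 − 527 = 848.

848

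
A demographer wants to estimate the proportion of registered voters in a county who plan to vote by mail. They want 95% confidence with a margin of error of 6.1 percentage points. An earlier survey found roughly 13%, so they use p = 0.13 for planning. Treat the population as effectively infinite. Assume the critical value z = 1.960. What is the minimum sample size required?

With p = 0.13, p(1−p) = 0.1131.
n = z²·p(1−p)/E² = 1.960² × 0.1131 / 0.061² = 3.8416 × 0.1131 / 0.003721 ≈ 116.77.
Rounding up gives n = 117.

117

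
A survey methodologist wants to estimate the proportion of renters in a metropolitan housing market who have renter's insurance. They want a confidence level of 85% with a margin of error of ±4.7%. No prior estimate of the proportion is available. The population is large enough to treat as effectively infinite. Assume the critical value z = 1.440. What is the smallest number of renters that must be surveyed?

235

With no prior estimate, use p = 0.5, giving p(1−p) = 0.25.
n = z²·p(1−p)/E² = 1.440² × 0.2500 / 0.047² = 2.0736 × 0.2500 / 0.002209 ≈ 234.68.
Rounding up gives n = 235.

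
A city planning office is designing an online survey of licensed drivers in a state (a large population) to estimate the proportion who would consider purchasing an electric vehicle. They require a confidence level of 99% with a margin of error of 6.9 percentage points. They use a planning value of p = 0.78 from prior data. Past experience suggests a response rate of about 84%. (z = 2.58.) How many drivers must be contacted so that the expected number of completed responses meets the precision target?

286

Completed interviews needed: n₀ = 2.58² × 0.1716 / 0.069² ≈ 239.92 → 240.
At an 84% response rate, contacts needed = 240 / 0.84 ≈ 285.71 → 286.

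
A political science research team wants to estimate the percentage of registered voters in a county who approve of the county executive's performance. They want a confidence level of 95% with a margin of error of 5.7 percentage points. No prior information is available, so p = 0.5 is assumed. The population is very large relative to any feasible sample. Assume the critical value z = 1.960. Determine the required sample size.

With p = 0.5, p(1−p) = 0.25.
n = z²·p(1−p)/E² = 1.960² × 0.2500 / 0.057² = 3.8416 × 0.2500 / 0.003249 ≈ 295.60.
Rounding up gives n = 296.

296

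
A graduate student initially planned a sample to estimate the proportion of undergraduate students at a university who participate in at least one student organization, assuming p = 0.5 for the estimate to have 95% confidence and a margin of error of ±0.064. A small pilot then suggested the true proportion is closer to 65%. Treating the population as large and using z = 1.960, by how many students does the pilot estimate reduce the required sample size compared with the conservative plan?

21

Conservative (p = 0.5): n = 1.960² × 0.25 / 0.064² ≈ 234.47 → 235.
Using p = 0.65: p(1−p) = 0.2275, so n = 1.960² × 0.2275 / 0.064² ≈ 213.37 → 214.
Reduction: 235 − 214 = 21.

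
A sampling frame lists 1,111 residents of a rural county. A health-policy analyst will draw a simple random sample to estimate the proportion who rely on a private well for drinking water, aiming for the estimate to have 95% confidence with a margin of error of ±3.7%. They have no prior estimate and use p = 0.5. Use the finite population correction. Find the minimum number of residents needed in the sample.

For 95% confidence, z = 1.960.
Unadjusted: n₀ = 1.960² × 0.50 × 0.50 / 0.037² ≈ 701.53, so n₀ = 702.
Finite population correction with N = 1,111: n = n₀ / (1 + (n₀−1)/N) = 702 / (1 + 701/1111) = 702 / 1.6310 ≈ 430.42.
Rounding up, n = 431.

431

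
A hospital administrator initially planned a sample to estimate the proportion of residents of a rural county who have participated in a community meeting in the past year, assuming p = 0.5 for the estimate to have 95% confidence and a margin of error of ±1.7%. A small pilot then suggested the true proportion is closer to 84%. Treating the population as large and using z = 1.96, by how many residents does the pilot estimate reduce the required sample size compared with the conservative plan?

Conservative (p = 0.5): n = 1.96² × 0.25 / 0.017² ≈ 3323.18 → 3324.
Using p = 0.84: p(1−p) = 0.1344, so n = 1.96² × 0.1344 / 0.017² ≈ 1786.54 → 1787.
Reduction: 3324 − 1787 = 1537.

1537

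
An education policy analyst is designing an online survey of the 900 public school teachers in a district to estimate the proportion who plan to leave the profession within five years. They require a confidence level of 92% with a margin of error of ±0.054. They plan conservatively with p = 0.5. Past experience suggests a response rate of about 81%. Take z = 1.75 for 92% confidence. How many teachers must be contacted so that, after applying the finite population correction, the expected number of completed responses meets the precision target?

252

Completed interviews needed (unadjusted): n₀ = 1.75² × 0.2500 / 0.054² ≈ 262.56 → 263.
FPC for N = 900: n = 263 / (1 + 262/900) = 263 / 1.2911 ≈ 203.70 → 204.
At an 81% response rate, contacts needed = 204 / 0.81 ≈ 251.85 → 252.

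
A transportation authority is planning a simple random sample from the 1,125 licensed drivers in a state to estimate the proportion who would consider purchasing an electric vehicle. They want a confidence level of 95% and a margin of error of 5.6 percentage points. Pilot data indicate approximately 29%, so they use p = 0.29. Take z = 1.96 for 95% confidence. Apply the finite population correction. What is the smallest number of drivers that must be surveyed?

207

Unadjusted: n₀ = 1.96² × 0.29 × 0.71 / 0.056² ≈ 252.23, so n₀ = 253.
Finite population correction with N = 1,125: n = n₀ / (1 + (n₀−1)/N) = 253 / (1 + 252/1125) = 253 / 1.2240 ≈ 206.70.
Rounding up, n = 207.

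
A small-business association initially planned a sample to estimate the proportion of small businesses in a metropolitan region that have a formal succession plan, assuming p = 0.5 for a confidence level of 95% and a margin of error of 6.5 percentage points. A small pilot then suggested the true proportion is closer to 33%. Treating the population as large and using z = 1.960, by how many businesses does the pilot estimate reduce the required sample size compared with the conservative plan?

26

Conservative (p = 0.5): n = 1.960² × 0.25 / 0.065² ≈ 227.31 → 228.
Using p = 0.33: p(1−p) = 0.2211, so n = 1.960² × 0.2211 / 0.065² ≈ 201.04 → 202.
Reduction: 228 − 202 = 26.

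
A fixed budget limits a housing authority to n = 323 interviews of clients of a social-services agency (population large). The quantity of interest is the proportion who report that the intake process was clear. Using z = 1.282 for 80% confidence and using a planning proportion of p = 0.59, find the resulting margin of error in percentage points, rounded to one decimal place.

3.5

SE(p̂) = √[p(1−p)/n] = √[0.2419/323] = 0.02737.
E = z × SE = 1.282 × 0.02737 = 0.03508, or 3.5 percentage points.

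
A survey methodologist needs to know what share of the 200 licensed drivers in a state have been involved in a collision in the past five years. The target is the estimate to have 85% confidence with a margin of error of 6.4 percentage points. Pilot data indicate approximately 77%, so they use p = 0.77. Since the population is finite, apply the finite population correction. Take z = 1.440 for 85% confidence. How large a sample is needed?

Unadjusted: n₀ = 1.440² × 0.77 × 0.23 / 0.064² ≈ 89.66, so n₀ = 90.
Finite population correction with N = 200: n = n₀ / (1 + (n₀−1)/N) = 90 / (1 + 89/200) = 90 / 1.4450 ≈ 62.28.
Rounding up, n = 63.

63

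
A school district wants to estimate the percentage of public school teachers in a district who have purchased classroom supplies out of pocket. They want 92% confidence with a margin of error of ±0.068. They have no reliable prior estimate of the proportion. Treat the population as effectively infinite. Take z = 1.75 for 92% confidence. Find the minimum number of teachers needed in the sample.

166

With no prior estimate, use p = 0.5, giving p(1−p) = 0.25.
n = z²·p(1−p)/E² = 1.75² × 0.2500 / 0.068² = 3.0625 × 0.2500 / 0.004624 ≈ 165.58.
Rounding up gives n = 166.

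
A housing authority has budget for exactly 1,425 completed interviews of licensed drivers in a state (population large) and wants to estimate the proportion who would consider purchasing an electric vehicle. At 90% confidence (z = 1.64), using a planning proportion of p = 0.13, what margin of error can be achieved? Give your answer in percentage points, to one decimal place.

SE(p̂) = √[p(1−p)/n] = √[0.1131/1425] = 0.00891.
E = z × SE = 1.64 × 0.00891 = 0.01461, or 1.5 percentage points.

1.5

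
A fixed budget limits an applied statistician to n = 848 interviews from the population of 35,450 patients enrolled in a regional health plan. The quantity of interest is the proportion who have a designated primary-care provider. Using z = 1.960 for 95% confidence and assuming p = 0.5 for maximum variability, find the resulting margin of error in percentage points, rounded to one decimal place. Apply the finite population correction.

Finite-population factor: (N−n)/(N−1) = (35450−848)/(35450−1) = 0.9761.
SE(p̂) = √[p(1−p)/n · (N−n)/(N−1)] = √[0.2500/848 × 0.9761] = 0.01696.
E = z × SE = 1.960 × 0.01696 = 0.03325 ≈ 3.3 percentage points.

3.3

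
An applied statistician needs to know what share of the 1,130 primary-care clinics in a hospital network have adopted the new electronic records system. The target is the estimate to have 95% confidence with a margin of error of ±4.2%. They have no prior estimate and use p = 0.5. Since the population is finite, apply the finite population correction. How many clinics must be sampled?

For 95% confidence, z = 1.960.
Unadjusted: n₀ = 1.960² × 0.50 × 0.50 / 0.042² ≈ 544.44, so n₀ = 545.
Finite population correction with N = 1,130: n = n₀ / (1 + (n₀−1)/N) = 545 / (1 + 544/1130) = 545 / 1.4814 ≈ 367.89.
Rounding up, n = 368.

368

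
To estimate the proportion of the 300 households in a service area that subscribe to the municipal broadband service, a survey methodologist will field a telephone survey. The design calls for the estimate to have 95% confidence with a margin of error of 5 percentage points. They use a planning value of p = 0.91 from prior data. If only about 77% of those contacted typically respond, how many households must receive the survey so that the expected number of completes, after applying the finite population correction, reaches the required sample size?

For 95% confidence, z = 1.960.
Completed interviews needed (unadjusted): n₀ = 1.960² × 0.0819 / 0.050² ≈ 125.85 → 126.
FPC for N = 300: n = 126 / (1 + 125/300) = 126 / 1.4167 ≈ 88.94 → 89.
At a 77% response rate, contacts needed = 89 / 0.77 ≈ 115.58 → 116.

116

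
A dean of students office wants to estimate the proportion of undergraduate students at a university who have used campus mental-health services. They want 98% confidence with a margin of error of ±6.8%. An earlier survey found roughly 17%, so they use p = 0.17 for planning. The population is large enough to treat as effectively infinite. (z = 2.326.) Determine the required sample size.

With p = 0.17, p(1−p) = 0.1411.
n = z²·p(1−p)/E² = 2.326² × 0.1411 / 0.068² = 5.4103 × 0.1411 / 0.004624 ≈ 165.09.
Rounding up gives n = 166.

166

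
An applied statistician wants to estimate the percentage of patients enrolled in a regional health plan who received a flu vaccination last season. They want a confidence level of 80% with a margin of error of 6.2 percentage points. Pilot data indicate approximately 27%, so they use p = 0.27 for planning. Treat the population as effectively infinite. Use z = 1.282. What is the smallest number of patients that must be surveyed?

85

With p = 0.27, p(1−p) = 0.1971.
n = z²·p(1−p)/E² = 1.282² × 0.1971 / 0.062² = 1.6435 × 0.1971 / 0.003844 ≈ 84.27.
Rounding up gives n = 85.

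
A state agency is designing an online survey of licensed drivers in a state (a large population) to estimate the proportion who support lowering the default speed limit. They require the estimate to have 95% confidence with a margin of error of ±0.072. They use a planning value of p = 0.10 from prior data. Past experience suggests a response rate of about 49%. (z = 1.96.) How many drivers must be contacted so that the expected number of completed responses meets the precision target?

Completed interviews needed: n₀ = 1.96² × 0.0900 / 0.072² ≈ 66.69 → 67.
At a 49% response rate, contacts needed = 67 / 0.49 ≈ 136.73 → 137.

137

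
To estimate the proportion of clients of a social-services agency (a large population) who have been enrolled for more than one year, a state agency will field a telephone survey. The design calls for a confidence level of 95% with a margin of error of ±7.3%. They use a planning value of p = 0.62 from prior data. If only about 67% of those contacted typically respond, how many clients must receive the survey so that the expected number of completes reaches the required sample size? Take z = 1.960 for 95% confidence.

254

Completed interviews needed: n₀ = 1.960² × 0.2356 / 0.073² ≈ 169.84 → 170.
At a 67% response rate, contacts needed = 170 / 0.67 ≈ 253.73 → 254.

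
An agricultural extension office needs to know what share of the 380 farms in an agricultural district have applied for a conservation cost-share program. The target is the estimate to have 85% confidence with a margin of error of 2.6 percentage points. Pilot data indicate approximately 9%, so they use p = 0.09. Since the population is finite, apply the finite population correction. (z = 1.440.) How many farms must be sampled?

Unadjusted: n₀ = 1.440² × 0.09 × 0.91 / 0.026² ≈ 251.22, so n₀ = 252.
Finite population correction with N = 380: n = n₀ / (1 + (n₀−1)/N) = 252 / (1 + 251/380) = 252 / 1.6605 ≈ 151.76.
Rounding up, n = 152.

152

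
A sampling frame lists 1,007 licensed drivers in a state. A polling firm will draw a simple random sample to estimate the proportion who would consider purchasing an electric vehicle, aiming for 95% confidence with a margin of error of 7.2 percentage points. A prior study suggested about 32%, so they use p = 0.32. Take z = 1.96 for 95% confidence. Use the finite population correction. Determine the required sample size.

140

Unadjusted: n₀ = 1.96² × 0.32 × 0.68 / 0.072² ≈ 161.25, so n₀ = 162.
Finite population correction with N = 1,007: n = n₀ / (1 + (n₀−1)/N) = 162 / (1 + 161/1007) = 162 / 1.1599 ≈ 139.67.
Rounding up, n = 140.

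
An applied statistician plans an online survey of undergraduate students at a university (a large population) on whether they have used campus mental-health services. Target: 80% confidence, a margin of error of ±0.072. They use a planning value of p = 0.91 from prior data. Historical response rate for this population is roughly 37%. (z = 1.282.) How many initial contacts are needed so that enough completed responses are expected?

Completed interviews needed: n₀ = 1.282² × 0.0819 / 0.072² ≈ 25.97 → 26.
At a 37% response rate, contacts needed = 26 / 0.37 ≈ 70.27 → 71.

71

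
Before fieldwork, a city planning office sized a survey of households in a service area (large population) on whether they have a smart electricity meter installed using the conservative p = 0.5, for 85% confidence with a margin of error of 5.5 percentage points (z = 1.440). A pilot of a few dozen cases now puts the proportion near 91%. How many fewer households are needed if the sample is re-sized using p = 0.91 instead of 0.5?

115

Conservative (p = 0.5): n = 1.440² × 0.25 / 0.055² ≈ 171.37 → 172.
Using p = 0.91: p(1−p) = 0.0819, so n = 1.440² × 0.0819 / 0.055² ≈ 56.14 → 57.
Reduction: 172 − 57 = 115.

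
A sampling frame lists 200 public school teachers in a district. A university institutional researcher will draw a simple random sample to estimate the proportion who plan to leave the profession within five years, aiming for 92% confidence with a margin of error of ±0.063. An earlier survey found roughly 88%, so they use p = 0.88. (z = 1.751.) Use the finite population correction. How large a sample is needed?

Unadjusted: n₀ = 1.751² × 0.88 × 0.12 / 0.063² ≈ 81.57, so n₀ = 82.
Finite population correction with N = 200: n = n₀ / (1 + (n₀−1)/N) = 82 / (1 + 81/200) = 82 / 1.4050 ≈ 58.36.
Rounding up, n = 59.

59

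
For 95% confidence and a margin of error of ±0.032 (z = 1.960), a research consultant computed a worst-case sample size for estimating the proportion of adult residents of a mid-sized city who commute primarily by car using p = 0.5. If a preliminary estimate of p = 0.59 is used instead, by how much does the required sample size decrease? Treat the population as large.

Conservative (p = 0.5): n = 1.960² × 0.25 / 0.032² ≈ 937.89 → 938.
Using p = 0.59: p(1−p) = 0.2419, so n = 1.960² × 0.2419 / 0.032² ≈ 907.50 → 908.
Reduction: 938 − 908 = 30.

30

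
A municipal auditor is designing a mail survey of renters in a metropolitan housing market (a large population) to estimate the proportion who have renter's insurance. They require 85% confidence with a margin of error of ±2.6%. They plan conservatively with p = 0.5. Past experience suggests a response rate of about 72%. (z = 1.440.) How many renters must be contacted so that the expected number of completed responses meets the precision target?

1066

Completed interviews needed: n₀ = 1.440² × 0.2500 / 0.026² ≈ 766.86 → 767.
At a 72% response rate, contacts needed = 767 / 0.72 ≈ 1065.28 → 1066.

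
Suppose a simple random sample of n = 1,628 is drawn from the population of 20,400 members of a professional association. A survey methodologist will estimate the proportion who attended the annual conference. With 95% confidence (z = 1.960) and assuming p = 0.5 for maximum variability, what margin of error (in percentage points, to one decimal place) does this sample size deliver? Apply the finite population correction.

2.3

Finite-population factor: (N−n)/(N−1) = (20400−1628)/(20400−1) = 0.9202.
SE(p̂) = √[p(1−p)/n · (N−n)/(N−1)] = √[0.2500/1628 × 0.9202] = 0.01189.
E = z × SE = 1.960 × 0.01189 = 0.02330 ≈ 2.3 percentage points.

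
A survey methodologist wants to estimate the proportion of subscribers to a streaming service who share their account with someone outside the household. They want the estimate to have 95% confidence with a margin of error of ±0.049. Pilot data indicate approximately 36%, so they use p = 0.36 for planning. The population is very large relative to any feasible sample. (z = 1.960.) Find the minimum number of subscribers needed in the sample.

369

With p = 0.36, p(1−p) = 0.2304.
n = z²·p(1−p)/E² = 1.960² × 0.2304 / 0.049² = 3.8416 × 0.2304 / 0.002401 ≈ 368.64.
Rounding up gives n = 369.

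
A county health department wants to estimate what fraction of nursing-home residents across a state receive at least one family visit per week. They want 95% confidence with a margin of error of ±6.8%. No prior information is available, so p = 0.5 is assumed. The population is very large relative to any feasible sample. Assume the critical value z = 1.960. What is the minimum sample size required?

With p = 0.5, p(1−p) = 0.25.
n = z²·p(1−p)/E² = 1.960² × 0.2500 / 0.068² = 3.8416 × 0.2500 / 0.004624 ≈ 207.70.
Rounding up gives n = 208.

208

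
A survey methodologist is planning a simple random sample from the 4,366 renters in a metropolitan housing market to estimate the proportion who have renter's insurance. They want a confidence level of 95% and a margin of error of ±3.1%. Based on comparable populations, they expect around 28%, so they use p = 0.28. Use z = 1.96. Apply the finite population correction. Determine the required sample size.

681

Unadjusted: n₀ = 1.96² × 0.28 × 0.72 / 0.031² ≈ 805.90, so n₀ = 806.
Finite population correction with N = 4,366: n = n₀ / (1 + (n₀−1)/N) = 806 / (1 + 805/4366) = 806 / 1.1844 ≈ 680.53.
Rounding up, n = 681.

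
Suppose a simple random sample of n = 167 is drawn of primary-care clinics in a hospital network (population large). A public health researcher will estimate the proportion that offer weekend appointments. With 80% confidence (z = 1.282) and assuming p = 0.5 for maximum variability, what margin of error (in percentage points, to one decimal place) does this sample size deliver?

SE(p̂) = √[p(1−p)/n] = √[0.2500/167] = 0.03869.
E = z × SE = 1.282 × 0.03869 = 0.04960, or 5.0 percentage points.

5.0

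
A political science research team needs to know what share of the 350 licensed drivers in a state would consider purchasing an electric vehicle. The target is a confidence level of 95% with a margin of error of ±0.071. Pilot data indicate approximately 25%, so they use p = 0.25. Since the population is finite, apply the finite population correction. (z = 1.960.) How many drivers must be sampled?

102

Unadjusted: n₀ = 1.960² × 0.25 × 0.75 / 0.071² ≈ 142.89, so n₀ = 143.
Finite population correction with N = 350: n = n₀ / (1 + (n₀−1)/N) = 143 / (1 + 142/350) = 143 / 1.4057 ≈ 101.73.
Rounding up, n = 102.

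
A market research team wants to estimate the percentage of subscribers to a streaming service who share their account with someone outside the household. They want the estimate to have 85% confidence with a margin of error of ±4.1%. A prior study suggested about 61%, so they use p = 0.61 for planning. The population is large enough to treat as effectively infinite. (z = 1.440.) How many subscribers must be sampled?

With p = 0.61, p(1−p) = 0.2379.
n = z²·p(1−p)/E² = 1.440² × 0.2379 / 0.041² = 2.0736 × 0.2379 / 0.001681 ≈ 293.46.
Rounding up gives n = 294.

294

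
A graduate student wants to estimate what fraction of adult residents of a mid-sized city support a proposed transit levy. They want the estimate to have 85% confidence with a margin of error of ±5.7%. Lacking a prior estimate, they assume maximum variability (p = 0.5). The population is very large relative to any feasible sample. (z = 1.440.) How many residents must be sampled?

With p = 0.5, p(1−p) = 0.25.
n = z²·p(1−p)/E² = 1.440² × 0.2500 / 0.057² = 2.0736 × 0.2500 / 0.003249 ≈ 159.56.
Rounding up gives n = 160.

160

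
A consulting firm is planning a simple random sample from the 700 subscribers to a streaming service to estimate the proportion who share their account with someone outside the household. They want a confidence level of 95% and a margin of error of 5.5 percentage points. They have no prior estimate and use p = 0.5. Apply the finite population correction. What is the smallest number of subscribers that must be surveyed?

For 95% confidence, z = 1.96.
Unadjusted: n₀ = 1.96² × 0.50 × 0.50 / 0.055² ≈ 317.49, so n₀ = 318.
Finite population correction with N = 700: n = n₀ / (1 + (n₀−1)/N) = 318 / (1 + 317/700) = 318 / 1.4529 ≈ 218.88.
Rounding up, n = 219.

219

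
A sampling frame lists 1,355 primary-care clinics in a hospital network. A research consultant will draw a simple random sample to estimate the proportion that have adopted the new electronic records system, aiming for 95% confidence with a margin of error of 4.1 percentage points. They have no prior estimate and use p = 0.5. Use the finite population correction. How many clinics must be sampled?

403

For 95% confidence, z = 1.96.
Unadjusted: n₀ = 1.96² × 0.50 × 0.50 / 0.041² ≈ 571.33, so n₀ = 572.
Finite population correction with N = 1,355: n = n₀ / (1 + (n₀−1)/N) = 572 / (1 + 571/1355) = 572 / 1.4214 ≈ 402.42.
Rounding up, n = 403.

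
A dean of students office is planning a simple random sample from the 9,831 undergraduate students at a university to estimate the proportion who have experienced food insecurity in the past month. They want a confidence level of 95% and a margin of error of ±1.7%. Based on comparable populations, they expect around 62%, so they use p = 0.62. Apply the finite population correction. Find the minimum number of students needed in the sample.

For 95% confidence, z = 1.960.
Unadjusted: n₀ = 1.960² × 0.62 × 0.38 / 0.017² ≈ 3131.77, so n₀ = 3132.
Finite population correction with N = 9,831: n = n₀ / (1 + (n₀−1)/N) = 3132 / (1 + 3131/9831) = 3132 / 1.3185 ≈ 2375.46.
Rounding up, n = 2376.

2376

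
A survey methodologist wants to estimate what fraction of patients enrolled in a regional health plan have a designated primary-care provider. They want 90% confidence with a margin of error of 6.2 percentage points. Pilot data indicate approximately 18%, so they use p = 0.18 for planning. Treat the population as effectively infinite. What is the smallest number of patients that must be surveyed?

For 90% confidence, z = 1.645.
With p = 0.18, p(1−p) = 0.1476.
n = z²·p(1−p)/E² = 1.645² × 0.1476 / 0.062² = 2.7060 × 0.1476 / 0.003844 ≈ 103.90.
Rounding up gives n = 104.

104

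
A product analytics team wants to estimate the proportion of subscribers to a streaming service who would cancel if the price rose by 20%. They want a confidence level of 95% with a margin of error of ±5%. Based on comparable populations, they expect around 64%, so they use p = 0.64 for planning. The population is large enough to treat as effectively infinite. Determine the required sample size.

355

For 95% confidence, z = 1.960.
With p = 0.64, p(1−p) = 0.2304.
n = z²·p(1−p)/E² = 1.960² × 0.2304 / 0.050² = 3.8416 × 0.2304 / 0.002500 ≈ 354.04.
Rounding up gives n = 355.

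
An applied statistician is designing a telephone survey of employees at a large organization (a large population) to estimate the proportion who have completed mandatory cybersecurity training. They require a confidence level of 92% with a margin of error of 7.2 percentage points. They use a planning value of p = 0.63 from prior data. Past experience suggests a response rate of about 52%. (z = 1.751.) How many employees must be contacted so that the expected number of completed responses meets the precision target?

Completed interviews needed: n₀ = 1.751² × 0.2331 / 0.072² ≈ 137.86 → 138.
At a 52% response rate, contacts needed = 138 / 0.52 ≈ 265.38 → 266.

266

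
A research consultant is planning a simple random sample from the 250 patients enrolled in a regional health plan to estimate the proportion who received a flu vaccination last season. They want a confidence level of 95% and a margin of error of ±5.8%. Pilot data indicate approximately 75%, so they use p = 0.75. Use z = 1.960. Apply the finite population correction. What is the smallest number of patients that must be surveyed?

Unadjusted: n₀ = 1.960² × 0.75 × 0.25 / 0.058² ≈ 214.12, so n₀ = 215.
Finite population correction with N = 250: n = n₀ / (1 + (n₀−1)/N) = 215 / (1 + 214/250) = 215 / 1.8560 ≈ 115.84.
Rounding up, n = 116.

116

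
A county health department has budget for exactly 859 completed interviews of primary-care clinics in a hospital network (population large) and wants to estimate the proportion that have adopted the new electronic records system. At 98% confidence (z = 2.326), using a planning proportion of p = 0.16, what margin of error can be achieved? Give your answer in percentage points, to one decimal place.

2.9

SE(p̂) = √[p(1−p)/n] = √[0.1344/859] = 0.01251.
E = z × SE = 2.326 × 0.01251 = 0.02909, or 2.9 percentage points.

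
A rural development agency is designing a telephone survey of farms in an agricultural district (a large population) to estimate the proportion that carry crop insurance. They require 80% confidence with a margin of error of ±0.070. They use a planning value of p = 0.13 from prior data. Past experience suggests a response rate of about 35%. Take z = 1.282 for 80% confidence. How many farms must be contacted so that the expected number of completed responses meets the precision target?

Completed interviews needed: n₀ = 1.282² × 0.1131 / 0.070² ≈ 37.94 → 38.
At a 35% response rate, contacts needed = 38 / 0.35 ≈ 108.57 → 109.

109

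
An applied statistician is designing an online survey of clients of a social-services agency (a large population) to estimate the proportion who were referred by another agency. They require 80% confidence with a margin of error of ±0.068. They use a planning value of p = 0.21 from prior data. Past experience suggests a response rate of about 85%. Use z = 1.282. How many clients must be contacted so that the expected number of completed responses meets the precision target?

70

Completed interviews needed: n₀ = 1.282² × 0.1659 / 0.068² ≈ 58.97 → 59.
At an 85% response rate, contacts needed = 59 / 0.85 ≈ 69.41 → 70.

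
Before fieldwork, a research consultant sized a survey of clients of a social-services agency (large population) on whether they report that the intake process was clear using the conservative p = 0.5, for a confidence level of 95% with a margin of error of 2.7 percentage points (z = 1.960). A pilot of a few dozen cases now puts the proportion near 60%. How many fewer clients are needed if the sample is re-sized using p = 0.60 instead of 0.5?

Conservative (p = 0.5): n = 1.960² × 0.25 / 0.027² ≈ 1317.42 → 1318.
Using p = 0.60: p(1−p) = 0.2400, so n = 1.960² × 0.2400 / 0.027² ≈ 1264.72 → 1265.
Reduction: 1318 − 1265 = 53.

53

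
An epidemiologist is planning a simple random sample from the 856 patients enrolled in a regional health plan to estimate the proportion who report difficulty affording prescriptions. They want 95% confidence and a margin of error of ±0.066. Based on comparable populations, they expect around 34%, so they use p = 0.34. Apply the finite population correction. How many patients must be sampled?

For 95% confidence, z = 1.960.
Unadjusted: n₀ = 1.960² × 0.34 × 0.66 / 0.066² ≈ 197.90, so n₀ = 198.
Finite population correction with N = 856: n = n₀ / (1 + (n₀−1)/N) = 198 / (1 + 197/856) = 198 / 1.2301 ≈ 160.96.
Rounding up, n = 161.

161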